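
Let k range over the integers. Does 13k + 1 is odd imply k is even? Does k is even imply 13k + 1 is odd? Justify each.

(⟹) Suppose 13k + 1 is odd. Since 13 is odd, 13k and k have the same parity, so 13k + 1 ≡ k + 1 (mod 2). As 1 is odd, 13k + 1 is odd exactly when k is even. Thus k is even.

(⟸) Conversely, suppose k is even; write k = 2j. Then 13k + 1 = 13·(2j) + 1 = 2·13j + 1, which is odd.

Both implications hold.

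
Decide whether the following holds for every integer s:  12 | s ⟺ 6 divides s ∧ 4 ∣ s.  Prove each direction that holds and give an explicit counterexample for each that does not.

Equivalent; both directions hold.

(⇒) If 12 ∣ s, write s = 12q. Since 12 = 2·6, s = 6·(2q), so 6 ∣ s; and since 12 = 3·4, s = 4·(3q), so 4 ∣ s.

(⇐) Suppose 6 ∣ s and 4 ∣ s. Any common multiple of 6 and 4 is a multiple of their lcm; here lcm(6, 4) = 6·4/gcd(6, 4) = 24/2 = 12, so 12 ∣ s.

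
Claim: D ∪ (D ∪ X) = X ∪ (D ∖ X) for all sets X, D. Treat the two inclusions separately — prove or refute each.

The two sets are equal.

(⊆) Let x ∈ D ∪ (D ∪ X). Then either x ∈ X and x ∉ D; or x ∈ D and x ∉ X; or x ∈ X ∩ D. In each case x ∈ X ∪ (D ∖ X), so D ∪ (D ∪ X) ⊆ X ∪ (D ∖ X).

(⊇) Let x ∈ X ∪ (D ∖ X). Then either x ∈ X and x ∉ D; or x ∈ D and x ∉ X; or x ∈ X ∩ D. In each case x ∈ D ∪ (D ∪ X), so X ∪ (D ∖ X) ⊆ D ∪ (D ∪ X).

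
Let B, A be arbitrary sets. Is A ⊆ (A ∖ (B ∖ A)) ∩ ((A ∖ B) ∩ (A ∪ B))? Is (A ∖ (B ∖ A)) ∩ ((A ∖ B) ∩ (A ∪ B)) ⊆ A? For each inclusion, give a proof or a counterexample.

The sets are not equal: only the reverse inclusion holds.

(⊆) This inclusion fails. Take B = {1}, A = {1}; then 1 ∈ A but 1 ∉ (A ∖ (B ∖ A)) ∩ ((A ∖ B) ∩ (A ∪ B)).

(⊇) Let x ∈ (A ∖ (B ∖ A)) ∩ ((A ∖ B) ∩ (A ∪ B)). Then x ∈ A and x ∉ B, from which x ∈ A.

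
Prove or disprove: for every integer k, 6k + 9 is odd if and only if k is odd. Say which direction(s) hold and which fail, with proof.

Only the converse holds.

Forward direction. This fails: take k = 4. Then 6k + 9 = 33, which is odd, yet k = 4 is even, not odd.

Converse. Suppose k is odd. Since 6 is even, 6k is even for every k, so 6k + 9 has the same parity as 9, which is odd. Hence 6k + 9 is odd.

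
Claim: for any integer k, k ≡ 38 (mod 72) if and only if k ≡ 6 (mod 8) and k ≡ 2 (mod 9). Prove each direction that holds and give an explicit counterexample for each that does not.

(→) Suppose k ≡ 38 (mod 72); write k = 72j + 38. Since 8 ∣ 72, reducing mod 8 gives k ≡ 38 ≡ 6 (mod 8); since 9 ∣ 72, reducing mod 9 gives k ≡ 38 ≡ 2 (mod 9).

(←) Conversely, if k ≡ 6 (mod 8) and k ≡ 2 (mod 9), then by the Chinese remainder theorem k ≡ 38 (mod 72). This is exactly k ≡ 38 (mod 72).

The biconditional holds.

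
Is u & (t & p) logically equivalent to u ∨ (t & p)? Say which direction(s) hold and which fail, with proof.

Only the forward direction holds.

(⇒) Assume the antecedent. If t is true, the antecedent forces (t = T, p = T, u = T), and u ∨ (t & p) holds there. If t is false, the antecedent cannot hold. Either way u ∨ (t & p) holds.

(⇐) This fails. Under t = T, p = T, u = F, the left side is false but the right side is true.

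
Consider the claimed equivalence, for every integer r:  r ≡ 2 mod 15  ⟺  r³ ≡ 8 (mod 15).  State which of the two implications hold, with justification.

Converse. Suppose r³ ≡ 8 (mod 15). The only residue r in {0, …, 14} with r³ ≡ 8 (mod 15) is r = 2, so r ≡ 2 (mod 15).

Forward direction. Suppose r ≡ 2 mod 15. Write r = 15j + 2. Then (15j + 2)³ = 3375j³ + 1350j² + 180j + 8 = 15(225j³ + 90j² + 12j) + 8, so r³ ≡ 8 (mod 15).

The biconditional holds.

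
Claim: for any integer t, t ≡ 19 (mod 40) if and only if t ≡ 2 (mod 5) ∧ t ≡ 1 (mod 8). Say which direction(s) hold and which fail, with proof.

(⟹) This fails: t = 19 gives 19 ≡ 19 (mod 40) but 19 ≡ 4 (mod 5), so the conjunction on the right does not hold.

(⟸) This fails: t = 17 satisfies both congruences on the right (17 ≡ 2 mod 5 and 17 ≡ 1 mod 8) yet 17 ≡ 17 (mod 40), not 19.

Neither implication holds.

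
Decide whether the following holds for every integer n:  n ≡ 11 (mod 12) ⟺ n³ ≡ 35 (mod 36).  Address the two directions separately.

Both implications hold.

(⇒) Suppose n ≡ 11 (mod 12). Working modulo 36, n ∈ {11, 23, 35}; for each such r, r³ ≡ 35 (mod 36).

(⇐) Conversely, the residues r modulo 36 with r³ ≡ 35 (mod 36) are exactly {11, 23, 35}, and each is ≡ 11 (mod 12).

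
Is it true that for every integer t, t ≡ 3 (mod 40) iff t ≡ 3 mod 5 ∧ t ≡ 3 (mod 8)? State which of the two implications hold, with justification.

(⇐) If t ≡ 3 (mod 5) and t ≡ 3 (mod 8), then by the Chinese remainder theorem t ≡ 3 (mod 40). This is exactly t ≡ 3 (mod 40).

(⇒) Suppose t ≡ 3 (mod 40); write t = 40j + 3. Since 5 ∣ 40, reducing mod 5 gives t ≡ 3 (mod 5); since 8 ∣ 40, reducing mod 8 gives t ≡ 3 (mod 8).

Both implications hold.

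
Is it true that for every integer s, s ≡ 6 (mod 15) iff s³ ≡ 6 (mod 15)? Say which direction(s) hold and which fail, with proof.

(⟹) Suppose s ≡ 6 (mod 15). Write s = 15j + 6. Then (15j + 6)³ = 3375j³ + 4050j² + 1620j + 216 = 15(225j³ + 270j² + 108j + 14) + 6, so s³ ≡ 6 (mod 15).

(⟸) Conversely, suppose s³ ≡ 6 (mod 15). The only residue r in {0, …, 14} with r³ ≡ 6 (mod 15) is r = 6, so s ≡ 6 (mod 15).

The biconditional holds.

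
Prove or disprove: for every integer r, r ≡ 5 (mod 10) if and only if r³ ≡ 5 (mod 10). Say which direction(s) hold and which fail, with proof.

Equivalent; both directions hold.

[⇒] Suppose r ≡ 5 (mod 10). Write r = 10j + 5. Then (10j + 5)³ = 1000j³ + 1500j² + 750j + 125 = 10(100j³ + 150j² + 75j + 12) + 5, so r³ ≡ 5 (mod 10).

[⇐] Conversely, suppose r³ ≡ 5 (mod 10). The only residue r in {0, …, 9} with r³ ≡ 5 (mod 10) is r = 5, so r ≡ 5 (mod 10).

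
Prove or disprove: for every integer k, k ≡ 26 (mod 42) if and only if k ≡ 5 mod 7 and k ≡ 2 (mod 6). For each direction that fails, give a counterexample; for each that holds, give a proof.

Both implications hold.

(←) If k ≡ 5 (mod 7) and k ≡ 2 (mod 6), then by the Chinese remainder theorem k ≡ 26 (mod 42). This is exactly k ≡ 26 (mod 42).

(→) Suppose k ≡ 26 (mod 42); write k = 42j + 26. Since 7 ∣ 42, reducing mod 7 gives k ≡ 26 ≡ 5 (mod 7); since 6 ∣ 42, reducing mod 6 gives k ≡ 26 ≡ 2 (mod 6).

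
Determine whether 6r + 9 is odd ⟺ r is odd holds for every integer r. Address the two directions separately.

(→) This fails: take r = 4. Then 6r + 9 = 33, which is odd, yet r = 4 is even, not odd.

(←) Suppose r is odd. Since 6 is even, 6r is even for every r, so 6r + 9 has the same parity as 9, which is odd. Hence 6r + 9 is odd.

Not equivalent: only (⇐) holds.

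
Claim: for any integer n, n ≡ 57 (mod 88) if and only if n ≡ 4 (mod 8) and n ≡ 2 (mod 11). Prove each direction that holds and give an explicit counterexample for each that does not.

(⟹) This fails: n = 57 gives 57 ≡ 57 (mod 88) but 57 ≡ 1 (mod 8), so the conjunction on the right does not hold.

(⟸) This fails: n = 68 satisfies both congruences on the right (68 ≡ 4 mod 8 and 68 ≡ 2 mod 11) yet 68 ≡ 68 (mod 88), not 57.

Neither direction holds.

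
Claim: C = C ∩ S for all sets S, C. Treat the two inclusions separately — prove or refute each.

Only the reverse inclusion holds.

Forward inclusion. This inclusion fails. Take S = ∅, C = {1}; then 1 ∈ C but 1 ∉ C ∩ S.

Reverse inclusion. Let x ∈ C ∩ S. Then x ∈ S ∩ C, from which x ∈ C.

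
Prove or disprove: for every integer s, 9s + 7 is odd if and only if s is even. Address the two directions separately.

Both directions hold; the statement is true.

(⟹) Suppose 9s + 7 is odd. Since 9 is odd, 9s and s have the same parity, so 9s + 7 ≡ s + 7 (mod 2). As 7 is odd, 9s + 7 is odd exactly when s is even. Thus s is even.

(⟸) Conversely, suppose s is even; write s = 2j. Then 9s + 7 = 9·(2j) + 7 = 2·9j + 7, which is odd.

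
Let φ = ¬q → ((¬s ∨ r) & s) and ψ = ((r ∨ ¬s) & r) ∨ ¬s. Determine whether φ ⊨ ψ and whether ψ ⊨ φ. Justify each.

Neither direction holds.

[⇒] This fails. Under q = T, r = F, s = T, the left side is true but the right side is false.

[⇐] This fails. Under q = F, r = F, s = F, the left side is false but the right side is true.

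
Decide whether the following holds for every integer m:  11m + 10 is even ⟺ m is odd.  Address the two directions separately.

(⟹) This fails: m = 6 gives 11m + 10 = 76, which is even, but 6 is even, not odd.

(⟸) This also fails: m = 7 is odd, but 11m + 10 = 87 is odd, not even.

Neither direction holds.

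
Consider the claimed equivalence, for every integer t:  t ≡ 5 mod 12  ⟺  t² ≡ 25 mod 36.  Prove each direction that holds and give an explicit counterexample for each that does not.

(⟹) This fails: take t = 17. Then 17 ≡ 5 (mod 12), but 17² = 289 ≡ 1 (mod 36), not 25.

(⟸) This fails: take t = 13. Then 13² = 169 ≡ 25 (mod 36), yet 13 ≡ 1 (mod 12), not 5.

Neither direction holds.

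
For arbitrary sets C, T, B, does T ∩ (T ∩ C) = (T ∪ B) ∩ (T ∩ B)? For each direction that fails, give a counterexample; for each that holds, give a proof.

Both inclusions fail.

(⊆) This inclusion fails. Take C = {1}, T = {1}, B = ∅; then 1 ∈ T ∩ (T ∩ C) but 1 ∉ (T ∪ B) ∩ (T ∩ B).

(⊇) This inclusion fails. Take C = ∅, T = {1}, B = {1}; then 1 ∈ (T ∪ B) ∩ (T ∩ B) but 1 ∉ T ∩ (T ∩ C).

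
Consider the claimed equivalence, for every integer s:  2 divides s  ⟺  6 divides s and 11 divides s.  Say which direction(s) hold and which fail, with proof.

(⟹) This fails: take s = 2. Certainly 2 ∣ 2, but 6 ∤ 2.

(⟸) Suppose 6 ∣ s and 11 ∣ s. Any common multiple of 6 and 11 is a multiple of their lcm; here gcd(6, 11) = 1, so lcm(6, 11) = 6·11 = 66, so 66 ∣ s. Since 2 ∣ 66, it follows that 2 ∣ s.

Not equivalent: only (⇐) holds.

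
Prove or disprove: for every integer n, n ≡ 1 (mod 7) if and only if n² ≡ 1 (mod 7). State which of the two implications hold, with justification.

Only the forward direction holds.

Forward direction. Suppose n ≡ 1 (mod 7). Write n = 7j + 1. Then (7j + 1)² = 49j² + 14j + 1 = 7(7j² + 2j) + 1, so n² ≡ 1 (mod 7).

Converse. This fails: take n = 6. Then 6² = 36 ≡ 1 (mod 7), yet 6 ≡ 6 (mod 7), not 1.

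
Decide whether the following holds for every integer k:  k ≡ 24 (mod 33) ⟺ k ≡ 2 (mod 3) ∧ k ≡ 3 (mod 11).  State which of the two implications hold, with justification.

(⟹) This fails: k = 24 gives 24 ≡ 24 (mod 33) but 24 ≡ 0 (mod 3), so the conjunction on the right does not hold.

(⟸) This fails: k = 14 satisfies both congruences on the right (14 ≡ 2 mod 3 and 14 ≡ 3 mod 11) yet 14 ≡ 14 (mod 33), not 24.

(⇒) fails and (⇐) fails.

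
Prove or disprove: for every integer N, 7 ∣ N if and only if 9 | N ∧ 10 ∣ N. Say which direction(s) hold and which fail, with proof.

(⟹) This fails: take N = 7. Certainly 7 ∣ 7, but 9 ∤ 7.

(⟸) This fails: take N = 90. Both 9 ∣ 90 and 10 ∣ 90, yet 90 is not a multiple of 7 (since 90 = 12·7 + 6), so 7 ∤ 90.

Both directions fail.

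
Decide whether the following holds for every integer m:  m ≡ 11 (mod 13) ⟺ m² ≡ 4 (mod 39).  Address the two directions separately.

[⇒] This fails: take m = 24. Then 24 ≡ 11 (mod 13), but 24² = 576 ≡ 30 (mod 39), not 4.

[⇐] This fails: take m = 2. Then 2² = 4 ≡ 4 (mod 39), yet 2 ≡ 2 (mod 13), not 11.

Neither direction holds.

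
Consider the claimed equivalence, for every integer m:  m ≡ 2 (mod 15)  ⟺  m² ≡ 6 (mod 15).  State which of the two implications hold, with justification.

Neither implication holds.

(→) This fails: take m = 2. Then 2 ≡ 2 (mod 15), but 2² = 4 ≡ 4 (mod 15), not 6.

(←) This fails: take m = 6. Then 6² = 36 ≡ 6 (mod 15), yet 6 ≡ 6 (mod 15), not 2.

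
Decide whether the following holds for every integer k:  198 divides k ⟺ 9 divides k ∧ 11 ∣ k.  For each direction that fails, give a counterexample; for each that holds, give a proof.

Forward direction. If 198 ∣ k, write k = 198q. Since 198 = 22·9, k = 9·(22q), so 9 ∣ k; and since 198 = 18·11, k = 11·(18q), so 11 ∣ k.

Converse. This fails: take k = 99. Both 9 ∣ 99 and 11 ∣ 99, yet 99 is not a multiple of 198 (since 99 = 0·198 + 99), so 198 ∤ 99.

The forward direction holds; the converse fails.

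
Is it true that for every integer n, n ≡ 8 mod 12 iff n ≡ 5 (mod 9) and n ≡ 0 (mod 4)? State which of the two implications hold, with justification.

Only the converse holds.

Forward direction. This fails: n = 8 gives 8 ≡ 8 (mod 12) but 8 ≡ 8 (mod 9), so the conjunction on the right does not hold.

Converse. If n ≡ 5 (mod 9) and n ≡ 0 (mod 4), then by the Chinese remainder theorem n ≡ 32 (mod 36). Since 32 ≡ 8 (mod 12) and 12 ∣ 36, we get n ≡ 8 (mod 12).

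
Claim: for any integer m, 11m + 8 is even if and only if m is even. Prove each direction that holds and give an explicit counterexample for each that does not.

The biconditional holds.

Forward direction. Suppose 11m + 8 is even. Since 11 is odd, 11m and m have the same parity, so 11m + 8 ≡ m + 8 (mod 2). As 8 is even, 11m + 8 is even exactly when m is even. Thus m is even.

Converse. Suppose m is even; write m = 2j. Then 11m + 8 = 11·(2j) + 8 = 2·11j + 8, which is even.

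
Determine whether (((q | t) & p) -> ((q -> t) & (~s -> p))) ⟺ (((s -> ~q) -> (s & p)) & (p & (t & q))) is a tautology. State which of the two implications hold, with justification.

[⇐] Assume the antecedent. If s is true, the antecedent forces (s = T, p = T, t = T, q = T), and the consequent holds there. If s is false, the antecedent cannot hold. Either way the consequent holds.

[⇒] This fails. Under s = F, p = F, t = F, q = F, the left side is true but the right side is false.

Only the converse holds.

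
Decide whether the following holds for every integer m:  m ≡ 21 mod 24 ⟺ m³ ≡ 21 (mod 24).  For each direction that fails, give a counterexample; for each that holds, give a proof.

Forward direction. Suppose m ≡ 21 mod 24. Write m = 24j + 21. Then (24j + 21)³ = 13824j³ + 36288j² + 31752j + 9261 = 24(576j³ + 1512j² + 1323j + 385) + 21, so m³ ≡ 21 (mod 24).

Converse. Suppose m³ ≡ 21 (mod 24). The only residue r in {0, …, 23} with r³ ≡ 21 (mod 24) is r = 21, so m ≡ 21 (mod 24).

The biconditional holds.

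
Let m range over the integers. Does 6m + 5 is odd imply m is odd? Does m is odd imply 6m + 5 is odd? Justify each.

Forward direction. This fails: take m = 4. Then 6m + 5 = 29, which is odd, yet m = 4 is even, not odd.

Converse. Suppose m is odd. Since 6 is even, 6m is even for every m, so 6m + 5 has the same parity as 5, which is odd. Hence 6m + 5 is odd.

Not equivalent: only (⇐) holds.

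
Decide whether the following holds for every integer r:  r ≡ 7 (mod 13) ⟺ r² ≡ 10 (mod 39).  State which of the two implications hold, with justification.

(→) This fails: take r = 33. Then 33 ≡ 7 (mod 13), but 33² = 1089 ≡ 36 (mod 39), not 10.

(←) This fails: take r = 19. Then 19² = 361 ≡ 10 (mod 39), yet 19 ≡ 6 (mod 13), not 7.

(⇒) fails and (⇐) fails.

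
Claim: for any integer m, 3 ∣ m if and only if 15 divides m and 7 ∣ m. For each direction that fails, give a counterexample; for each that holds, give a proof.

(→) This fails: take m = 3. Certainly 3 ∣ 3, but 15 ∤ 3.

(←) Suppose 15 ∣ m and 7 ∣ m. Any common multiple of 15 and 7 is a multiple of their lcm; here gcd(15, 7) = 1, so lcm(15, 7) = 15·7 = 105, so 105 ∣ m. Since 3 ∣ 105, it follows that 3 ∣ m.

The forward direction fails; the converse holds.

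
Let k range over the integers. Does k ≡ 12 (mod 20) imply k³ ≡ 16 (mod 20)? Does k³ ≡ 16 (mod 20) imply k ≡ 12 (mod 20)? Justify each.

[⇒] This fails: take k = 12. Then 12 ≡ 12 (mod 20), but 12³ = 1728 ≡ 8 (mod 20), not 16.

[⇐] This fails: take k = 6. Then 6³ = 216 ≡ 16 (mod 20), yet 6 ≡ 6 (mod 20), not 12.

Neither direction holds.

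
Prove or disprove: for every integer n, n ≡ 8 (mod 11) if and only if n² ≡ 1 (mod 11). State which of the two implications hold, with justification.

[⇒] This fails: take n = 8. Then 8 ≡ 8 (mod 11), but 8² = 64 ≡ 9 (mod 11), not 1.

[⇐] This fails: take n = 1. Then 1² = 1 ≡ 1 (mod 11), yet 1 ≡ 1 (mod 11), not 8.

Neither direction holds.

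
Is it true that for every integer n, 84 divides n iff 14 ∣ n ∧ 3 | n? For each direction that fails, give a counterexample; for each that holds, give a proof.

Forward direction. If 84 ∣ n, write n = 84q. Since 84 = 6·14, n = 14·(6q), so 14 ∣ n; and since 84 = 28·3, n = 3·(28q), so 3 ∣ n.

Converse. This fails: take n = 42. Both 14 ∣ 42 and 3 ∣ 42, yet 42 is not a multiple of 84 (since 42 = 0·84 + 42), so 84 ∤ 42.

The forward direction holds; the converse fails.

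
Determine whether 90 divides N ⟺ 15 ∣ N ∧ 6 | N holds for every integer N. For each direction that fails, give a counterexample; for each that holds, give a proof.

[⇐] This fails: take N = 30. Both 15 ∣ 30 and 6 ∣ 30, yet 30 is not a multiple of 90 (since 30 = 0·90 + 30), so 90 ∤ 30.

[⇒] If 90 ∣ N, write N = 90q. Since 90 = 6·15, N = 15·(6q), so 15 ∣ N; and since 90 = 15·6, N = 6·(15q), so 6 ∣ N.

Not equivalent: only (⇒) holds.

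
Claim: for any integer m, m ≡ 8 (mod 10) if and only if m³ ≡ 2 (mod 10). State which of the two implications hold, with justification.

Both directions hold; the statement is true.

(→) Suppose m ≡ 8 (mod 10). Write m = 10j + 8. Then (10j + 8)³ = 1000j³ + 2400j² + 1920j + 512 = 10(100j³ + 240j² + 192j + 51) + 2, so m³ ≡ 2 (mod 10).

(←) For the converse, argue contrapositively. If m ≢ 8 (mod 10), then m is congruent to one of 0, 1, 2, 3, 4, 5, 6, 7, 9 modulo 10, and these give m³ ≡ 0, 1, 8, 7, 4, 5, 6, 3, 9 respectively — never 2.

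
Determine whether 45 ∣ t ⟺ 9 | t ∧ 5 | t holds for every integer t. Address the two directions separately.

(→) If 45 ∣ t, write t = 45q. Since 45 = 5·9, t = 9·(5q), so 9 ∣ t; and since 45 = 9·5, t = 5·(9q), so 5 ∣ t.

(←) Suppose 9 ∣ t and 5 ∣ t. Any common multiple of 9 and 5 is a multiple of their lcm; here gcd(9, 5) = 1, so lcm(9, 5) = 9·5 = 45, so 45 ∣ t.

The biconditional holds.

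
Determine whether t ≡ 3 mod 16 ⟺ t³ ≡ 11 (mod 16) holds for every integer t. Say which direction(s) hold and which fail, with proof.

Both directions hold; the statement is true.

(⟸) Suppose t³ ≡ 11 (mod 16). The only residue r in {0, …, 15} with r³ ≡ 11 (mod 16) is r = 3, so t ≡ 3 (mod 16).

(⟹) Suppose t ≡ 3 mod 16. Write t = 16j + 3. Then (16j + 3)³ = 4096j³ + 2304j² + 432j + 27 = 16(256j³ + 144j² + 27j + 1) + 11, so t³ ≡ 11 (mod 16).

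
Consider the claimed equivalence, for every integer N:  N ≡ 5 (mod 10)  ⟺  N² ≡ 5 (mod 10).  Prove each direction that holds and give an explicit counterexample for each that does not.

Forward direction. Suppose N ≡ 5 (mod 10). Write N = 10j + 5. Then (10j + 5)² = 100j² + 100j + 25 = 10(10j² + 10j + 2) + 5, so N² ≡ 5 (mod 10).

Converse. For the converse, argue contrapositively. If N ≢ 5 (mod 10), then N is congruent to one of 0, 1, 2, 3, 4, 6, 7, 8, 9 modulo 10, and these give N² ≡ 0, 1, 4, 9, 6, 6, 9, 4, 1 respectively — never 5.

Both directions hold; the statement is true.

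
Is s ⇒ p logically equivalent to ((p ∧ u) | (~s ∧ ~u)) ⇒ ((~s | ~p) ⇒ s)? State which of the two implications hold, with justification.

Neither implication holds.

(⟹) This fails. Under p = F, s = F, u = F, the left side is true but the right side is false.

(⟸) This fails. Under p = F, s = T, u = F, the left side is false but the right side is true.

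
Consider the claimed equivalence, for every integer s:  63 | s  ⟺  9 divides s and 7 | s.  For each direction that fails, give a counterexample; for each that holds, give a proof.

Both directions hold.

(→) If 63 ∣ s, write s = 63q. Since 63 = 7·9, s = 9·(7q), so 9 ∣ s; and since 63 = 9·7, s = 7·(9q), so 7 ∣ s.

(←) Suppose 9 ∣ s and 7 ∣ s. Any common multiple of 9 and 7 is a multiple of their lcm; here gcd(9, 7) = 1, so lcm(9, 7) = 9·7 = 63, so 63 ∣ s.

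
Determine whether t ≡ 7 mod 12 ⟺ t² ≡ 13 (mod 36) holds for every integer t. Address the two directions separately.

(⇒) fails and (⇐) fails.

(→) This fails: take t = 19. Then 19 ≡ 7 (mod 12), but 19² = 361 ≡ 1 (mod 36), not 13.

(←) This fails: take t = 11. Then 11² = 121 ≡ 13 (mod 36), yet 11 ≡ 11 (mod 12), not 7.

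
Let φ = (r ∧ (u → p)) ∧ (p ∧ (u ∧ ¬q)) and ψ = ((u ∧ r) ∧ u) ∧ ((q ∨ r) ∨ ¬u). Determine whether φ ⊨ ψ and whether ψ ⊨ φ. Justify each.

(⇒) holds; (⇐) fails.

[⇒] Assume the antecedent. If p is true, the antecedent forces (p = T, u = T, r = T, q = F), and ((u ∧ r) ∧ u) ∧ ((q ∨ r) ∨ ¬u) holds there. If p is false, the antecedent cannot hold. Either way ((u ∧ r) ∧ u) ∧ ((q ∨ r) ∨ ¬u) holds.

[⇐] This fails. Under p = F, u = T, r = T, q = T, the left side is false but the right side is true.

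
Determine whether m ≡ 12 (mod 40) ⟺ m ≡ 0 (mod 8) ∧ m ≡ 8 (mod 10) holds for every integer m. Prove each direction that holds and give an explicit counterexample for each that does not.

Neither implication holds.

(⇒) This fails: m = 12 gives 12 ≡ 12 (mod 40) but 12 ≡ 4 (mod 8), so the conjunction on the right does not hold.

(⇐) This fails: m = 8 satisfies both congruences on the right (8 ≡ 0 mod 8 and 8 ≡ 8 mod 10) yet 8 ≡ 8 (mod 40), not 12.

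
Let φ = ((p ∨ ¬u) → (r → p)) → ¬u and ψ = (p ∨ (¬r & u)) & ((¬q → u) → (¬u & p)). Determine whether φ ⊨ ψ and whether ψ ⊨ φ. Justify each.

The forward direction fails; the converse holds.

(⇒) This fails. Under u = F, r = F, p = F, q = F, the left side is true but the right side is false.

(⇐) Assume the antecedent. If u is true, the antecedent cannot hold. If u is false, ((p ∨ ¬u) → (r → p)) → ¬u reduces to true regardless of the other variables. Either way ((p ∨ ¬u) → (r → p)) → ¬u holds.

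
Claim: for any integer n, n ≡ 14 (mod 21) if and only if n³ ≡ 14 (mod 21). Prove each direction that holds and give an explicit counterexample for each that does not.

The biconditional holds.

[⇒] Suppose n ≡ 14 (mod 21). Write n = 21j + 14. Then (21j + 14)³ = 9261j³ + 18522j² + 12348j + 2744 = 21(441j³ + 882j² + 588j + 130) + 14, so n³ ≡ 14 (mod 21).

[⇐] Conversely, suppose n³ ≡ 14 (mod 21). The only residue r in {0, …, 20} with r³ ≡ 14 (mod 21) is r = 14, so n ≡ 14 (mod 21).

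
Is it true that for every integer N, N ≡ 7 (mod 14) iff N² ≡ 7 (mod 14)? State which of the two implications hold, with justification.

(←) Suppose N² ≡ 7 (mod 14). The only residue r in {0, …, 13} with r² ≡ 7 (mod 14) is r = 7, so N ≡ 7 (mod 14).

(→) Suppose N ≡ 7 (mod 14). Write N = 14j + 7. Then (14j + 7)² = 196j² + 196j + 49 = 14(14j² + 14j + 3) + 7, so N² ≡ 7 (mod 14).

Equivalent; both directions hold.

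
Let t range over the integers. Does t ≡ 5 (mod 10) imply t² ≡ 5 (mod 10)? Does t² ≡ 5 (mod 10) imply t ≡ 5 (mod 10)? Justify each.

(⇐) For the converse, argue contrapositively. If t ≢ 5 (mod 10), then t is congruent to one of 0, 1, 2, 3, 4, 6, 7, 8, 9 modulo 10, and these give t² ≡ 0, 1, 4, 9, 6, 6, 9, 4, 1 respectively — never 5.

(⇒) Suppose t ≡ 5 (mod 10). Write t = 10j + 5. Then (10j + 5)² = 100j² + 100j + 25 = 10(10j² + 10j + 2) + 5, so t² ≡ 5 (mod 10).

Equivalent; both directions hold.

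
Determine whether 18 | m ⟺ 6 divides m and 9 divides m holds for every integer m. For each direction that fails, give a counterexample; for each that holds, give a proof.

[⇒] If 18 ∣ m, write m = 18q. Since 18 = 3·6, m = 6·(3q), so 6 ∣ m; and since 18 = 2·9, m = 9·(2q), so 9 ∣ m.

[⇐] Suppose 6 ∣ m and 9 ∣ m. Any common multiple of 6 and 9 is a multiple of their lcm; here lcm(6, 9) = 6·9/gcd(6, 9) = 54/3 = 18, so 18 ∣ m.

Both implications hold.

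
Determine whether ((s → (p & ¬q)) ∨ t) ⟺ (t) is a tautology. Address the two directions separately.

The forward direction fails; the converse holds.

(⇒) This fails. Under s = F, t = F, p = F, q = F, the left side is true but the right side is false.

(⇐) Assume the antecedent. If t is true, (s → (p & ¬q)) ∨ t reduces to true regardless of the other variables. If t is false, the antecedent cannot hold. Either way (s → (p & ¬q)) ∨ t holds.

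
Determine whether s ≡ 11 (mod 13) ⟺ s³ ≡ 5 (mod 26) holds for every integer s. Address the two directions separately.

(⇒) fails and (⇐) fails.

(⟹) This fails: take s = 24. Then 24 ≡ 11 (mod 13), but 24³ = 13824 ≡ 18 (mod 26), not 5.

(⟸) This fails: take s = 7. Then 7³ = 343 ≡ 5 (mod 26), yet 7 ≡ 7 (mod 13), not 11.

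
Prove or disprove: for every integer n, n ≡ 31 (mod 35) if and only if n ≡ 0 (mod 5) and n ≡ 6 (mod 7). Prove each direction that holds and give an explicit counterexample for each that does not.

[⇒] This fails: n = 31 gives 31 ≡ 31 (mod 35) but 31 ≡ 1 (mod 5), so the conjunction on the right does not hold.

[⇐] This fails: n = 20 satisfies both congruences on the right (20 ≡ 0 mod 5 and 20 ≡ 6 mod 7) yet 20 ≡ 20 (mod 35), not 31.

Both directions fail.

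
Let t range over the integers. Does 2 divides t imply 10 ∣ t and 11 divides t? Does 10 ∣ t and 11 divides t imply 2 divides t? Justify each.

The forward direction fails; the converse holds.

Forward direction. This fails: take t = 2. Certainly 2 ∣ 2, but 10 ∤ 2.

Converse. Suppose 10 ∣ t and 11 ∣ t. Any common multiple of 10 and 11 is a multiple of their lcm; here gcd(10, 11) = 1, so lcm(10, 11) = 10·11 = 110, so 110 ∣ t. Since 2 ∣ 110, it follows that 2 ∣ t.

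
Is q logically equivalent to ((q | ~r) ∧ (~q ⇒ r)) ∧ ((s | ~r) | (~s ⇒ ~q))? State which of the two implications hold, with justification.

The forward direction fails; the converse holds.

(⟹) This fails. Under s = F, q = T, r = T, the left side is true but the right side is false.

(⟸) Assume the antecedent. If s is true, the antecedent forces (s = T, q = T, r = F) or (s = T, q = T, r = T), and q holds there. If s is false, the antecedent forces (s = F, q = T, r = F), and q holds there. Either way q holds.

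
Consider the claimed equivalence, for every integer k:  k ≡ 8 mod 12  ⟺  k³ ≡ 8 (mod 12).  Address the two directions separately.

(⟹) Suppose k ≡ 8 mod 12. Write k = 12j + 8. Then (12j + 8)³ = 1728j³ + 3456j² + 2304j + 512 = 12(144j³ + 288j² + 192j + 42) + 8, so k³ ≡ 8 (mod 12).

(⟸) This fails: take k = 2. Then 2³ = 8 ≡ 8 (mod 12), yet 2 ≡ 2 (mod 12), not 8.

The forward direction holds; the converse fails.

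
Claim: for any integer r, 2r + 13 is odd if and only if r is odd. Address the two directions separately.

Not equivalent: only (⇐) holds.

Forward direction. This fails: take r = 4. Then 2r + 13 = 21, which is odd, yet r = 4 is even, not odd.

Converse. Suppose r is odd. Since 2 is even, 2r is even for every r, so 2r + 13 has the same parity as 13, which is odd. Hence 2r + 13 is odd.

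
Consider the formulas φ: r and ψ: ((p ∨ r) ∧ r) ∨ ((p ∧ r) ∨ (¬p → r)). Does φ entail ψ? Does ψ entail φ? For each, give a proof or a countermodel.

(⟸) This fails. Under r = F, p = T, the left side is false but the right side is true.

(⟹) Assume the antecedent. If r is true, the consequent reduces to true regardless of the other variables. If r is false, the antecedent cannot hold. Either way the consequent holds.

Only the forward implication holds.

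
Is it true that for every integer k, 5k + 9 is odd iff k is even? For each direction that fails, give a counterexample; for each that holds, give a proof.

[⇒] Suppose 5k + 9 is odd. Since 5 is odd, 5k and k have the same parity, so 5k + 9 ≡ k + 9 (mod 2). As 9 is odd, 5k + 9 is odd exactly when k is even. Thus k is even.

[⇐] Conversely, suppose k is even; write k = 2j. Then 5k + 9 = 5·(2j) + 9 = 2·5j + 9, which is odd.

The biconditional holds.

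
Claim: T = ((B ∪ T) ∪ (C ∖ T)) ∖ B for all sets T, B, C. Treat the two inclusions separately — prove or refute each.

(⊆) fails and (⊇) fails.

Forward inclusion. This inclusion fails. Take T = {1}, B = {1}, C = ∅; then 1 ∈ T but 1 ∉ ((B ∪ T) ∪ (C ∖ T)) ∖ B.

Reverse inclusion. This inclusion fails. Take T = ∅, B = ∅, C = {1}; then 1 ∈ ((B ∪ T) ∪ (C ∖ T)) ∖ B but 1 ∉ T.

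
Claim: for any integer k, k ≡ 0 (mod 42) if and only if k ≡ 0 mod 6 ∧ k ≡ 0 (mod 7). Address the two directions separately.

Forward direction. Suppose k ≡ 0 (mod 42); write k = 42j + 0. Since 6 ∣ 42, reducing mod 6 gives k ≡ 0 (mod 6); since 7 ∣ 42, reducing mod 7 gives k ≡ 0 (mod 7).

Converse. If k ≡ 0 (mod 6) and k ≡ 0 (mod 7), then by the Chinese remainder theorem k ≡ 0 (mod 42). This is exactly k ≡ 0 (mod 42).

Both directions hold.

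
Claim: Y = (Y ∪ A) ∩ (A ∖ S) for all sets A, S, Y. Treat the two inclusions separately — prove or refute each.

Both inclusions fail.

(⟹) This inclusion fails. Take A = ∅, S = ∅, Y = {1}; then 1 ∈ Y but 1 ∉ (Y ∪ A) ∩ (A ∖ S).

(⟸) This inclusion fails. Take A = {1}, S = ∅, Y = ∅; then 1 ∈ (Y ∪ A) ∩ (A ∖ S) but 1 ∉ Y.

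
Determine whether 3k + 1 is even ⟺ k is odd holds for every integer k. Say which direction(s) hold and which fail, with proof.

Forward direction. Suppose 3k + 1 is even. Since 3 is odd, 3k and k have the same parity, so 3k + 1 ≡ k + 1 (mod 2). As 1 is odd, 3k + 1 is even exactly when k is odd. Thus k is odd.

Converse. Suppose k is odd; write k = 2j + 1. Then 3k + 1 = 3·(2j + 1) + 1 = 2·3j + 4, which is even.

The biconditional holds.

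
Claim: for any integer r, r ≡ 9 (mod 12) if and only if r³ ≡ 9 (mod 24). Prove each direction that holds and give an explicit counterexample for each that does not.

Not equivalent: only (⇐) holds.

[⇐] The residues r modulo 24 with r³ ≡ 9 (mod 24) are exactly {9}, and each is ≡ 9 (mod 12).

[⇒] This fails: take r = 21. Then 21 ≡ 9 (mod 12), but 21³ = 9261 ≡ 21 (mod 24), not 9.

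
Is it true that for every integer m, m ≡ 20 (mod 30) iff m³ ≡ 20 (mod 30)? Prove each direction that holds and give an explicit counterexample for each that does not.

Both directions hold; the statement is true.

(⇒) Suppose m ≡ 20 (mod 30). Write m = 30j + 20. Then (30j + 20)³ = 27000j³ + 54000j² + 36000j + 8000 = 30(900j³ + 1800j² + 1200j + 266) + 20, so m³ ≡ 20 (mod 30).

(⇐) Conversely, suppose m³ ≡ 20 (mod 30). The only residue r in {0, …, 29} with r³ ≡ 20 (mod 30) is r = 20, so m ≡ 20 (mod 30).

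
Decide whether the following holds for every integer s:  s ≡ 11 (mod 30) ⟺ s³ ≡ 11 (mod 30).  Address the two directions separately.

Both directions hold; the statement is true.

(→) Suppose s ≡ 11 (mod 30). Write s = 30j + 11. Then (30j + 11)³ = 27000j³ + 29700j² + 10890j + 1331 = 30(900j³ + 990j² + 363j + 44) + 11, so s³ ≡ 11 (mod 30).

(←) Conversely, suppose s³ ≡ 11 (mod 30). The only residue r in {0, …, 29} with r³ ≡ 11 (mod 30) is r = 11, so s ≡ 11 (mod 30).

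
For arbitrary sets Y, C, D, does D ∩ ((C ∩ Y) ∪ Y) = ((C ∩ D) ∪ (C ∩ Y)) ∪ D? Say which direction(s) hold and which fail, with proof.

(⟸) This inclusion fails. Take Y = {1}, C = {1}, D = ∅; then 1 ∈ ((C ∩ D) ∪ (C ∩ Y)) ∪ D but 1 ∉ D ∩ ((C ∩ Y) ∪ Y).

(⟹) Let x ∈ D ∩ ((C ∩ Y) ∪ Y). Then either x ∈ Y ∩ D and x ∉ C; or x ∈ Y ∩ C ∩ D. In each case x ∈ ((C ∩ D) ∪ (C ∩ Y)) ∪ D, so D ∩ ((C ∩ Y) ∪ Y) ⊆ ((C ∩ D) ∪ (C ∩ Y)) ∪ D.

The sets are not equal: only the forward inclusion holds.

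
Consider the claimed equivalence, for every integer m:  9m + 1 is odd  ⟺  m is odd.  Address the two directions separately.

Neither direction holds.

(→) This fails: m = 4 gives 9m + 1 = 37, which is odd, but 4 is even, not odd.

(←) This also fails: m = 7 is odd, but 9m + 1 = 64 is even, not odd.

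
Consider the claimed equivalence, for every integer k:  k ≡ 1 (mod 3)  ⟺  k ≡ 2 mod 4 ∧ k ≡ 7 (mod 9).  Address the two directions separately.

Only the converse holds.

[⇒] This fails: k = 1 gives 1 ≡ 1 (mod 3) but 1 ≡ 1 (mod 4), so the conjunction on the right does not hold.

[⇐] Conversely, if k ≡ 2 (mod 4) and k ≡ 7 (mod 9), then by the Chinese remainder theorem k ≡ 34 (mod 36). Since 34 ≡ 1 (mod 3) and 3 ∣ 36, we get k ≡ 1 (mod 3).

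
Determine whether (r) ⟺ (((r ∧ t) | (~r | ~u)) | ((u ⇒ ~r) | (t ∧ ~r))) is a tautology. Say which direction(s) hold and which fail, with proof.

(⇒) fails and (⇐) fails.

(→) This fails. Under t = F, r = T, u = T, the left side is true but the right side is false.

(←) This fails. Under t = F, r = F, u = F, the left side is false but the right side is true.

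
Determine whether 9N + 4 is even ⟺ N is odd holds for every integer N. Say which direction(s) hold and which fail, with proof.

(⇒) This fails: N = 2 gives 9N + 4 = 22, which is even, but 2 is even, not odd.

(⇐) This also fails: N = 5 is odd, but 9N + 4 = 49 is odd, not even.

Neither direction holds.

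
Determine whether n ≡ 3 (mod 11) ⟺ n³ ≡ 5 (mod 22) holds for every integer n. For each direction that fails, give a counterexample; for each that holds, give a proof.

(→) This fails: take n = 14. Then 14 ≡ 3 (mod 11), but 14³ = 2744 ≡ 16 (mod 22), not 5.

(←) Conversely, the residues r modulo 22 with r³ ≡ 5 (mod 22) are exactly {3}, and each is ≡ 3 (mod 11).

The forward direction fails; the converse holds.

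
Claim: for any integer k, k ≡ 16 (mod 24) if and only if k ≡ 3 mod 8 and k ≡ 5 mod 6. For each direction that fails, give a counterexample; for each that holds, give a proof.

Both directions fail.

(⟹) This fails: k = 16 gives 16 ≡ 16 (mod 24) but 16 ≡ 0 (mod 8), so the conjunction on the right does not hold.

(⟸) This fails: k = 11 satisfies both congruences on the right (11 ≡ 3 mod 8 and 11 ≡ 5 mod 6) yet 11 ≡ 11 (mod 24), not 16.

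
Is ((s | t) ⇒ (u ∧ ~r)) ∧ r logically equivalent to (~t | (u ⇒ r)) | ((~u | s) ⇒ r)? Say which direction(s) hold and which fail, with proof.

Only the forward direction holds.

Forward direction. Assume the antecedent. If t is true, the antecedent cannot hold. If t is false, the consequent reduces to true regardless of the other variables. Either way the consequent holds.

Converse. This fails. Under t = F, s = F, u = F, r = F, the left side is false but the right side is true.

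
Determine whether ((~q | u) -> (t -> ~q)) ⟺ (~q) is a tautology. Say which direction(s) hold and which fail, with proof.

(⇒) This fails. Under q = T, u = F, t = F, the left side is true but the right side is false.

(⇐) Assume the antecedent. If q is true, the antecedent cannot hold. If q is false, (~q | u) -> (t -> ~q) reduces to true regardless of the other variables. Either way (~q | u) -> (t -> ~q) holds.

(⇒) fails; (⇐) holds.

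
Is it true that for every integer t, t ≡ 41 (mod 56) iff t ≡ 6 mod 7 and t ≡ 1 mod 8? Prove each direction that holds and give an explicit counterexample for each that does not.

[⇒] Suppose t ≡ 41 (mod 56); write t = 56j + 41. Since 7 ∣ 56, reducing mod 7 gives t ≡ 41 ≡ 6 (mod 7); since 8 ∣ 56, reducing mod 8 gives t ≡ 41 ≡ 1 (mod 8).

[⇐] Conversely, if t ≡ 6 (mod 7) and t ≡ 1 (mod 8), then by the Chinese remainder theorem t ≡ 41 (mod 56). This is exactly t ≡ 41 (mod 56).

Both directions hold.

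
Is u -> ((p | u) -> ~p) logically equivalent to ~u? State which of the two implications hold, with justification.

(⇒) fails; (⇐) holds.

[⇒] This fails. Under p = F, u = T, the left side is true but the right side is false.

[⇐] Assume the antecedent. If p is true, the antecedent forces (p = T, u = F), and u -> ((p | u) -> ~p) holds there. If p is false, u -> ((p | u) -> ~p) reduces to true regardless of the other variables. Either way u -> ((p | u) -> ~p) holds.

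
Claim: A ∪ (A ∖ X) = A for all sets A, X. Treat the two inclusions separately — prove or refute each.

(⟹) Let x ∈ A ∪ (A ∖ X). Then either x ∈ A and x ∉ X; or x ∈ A ∩ X. In each case x ∈ A, so A ∪ (A ∖ X) ⊆ A.

(⟸) Let x ∈ A. Then either x ∈ A and x ∉ X; or x ∈ A ∩ X. In each case x ∈ A ∪ (A ∖ X), so A ⊆ A ∪ (A ∖ X).

Both inclusions hold.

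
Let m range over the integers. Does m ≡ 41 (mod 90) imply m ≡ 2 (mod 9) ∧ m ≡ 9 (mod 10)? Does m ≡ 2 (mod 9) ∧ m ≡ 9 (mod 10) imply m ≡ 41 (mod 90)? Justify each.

[⇒] This fails: m = 41 gives 41 ≡ 41 (mod 90) but 41 ≡ 5 (mod 9), so the conjunction on the right does not hold.

[⇐] This fails: m = 29 satisfies both congruences on the right (29 ≡ 2 mod 9 and 29 ≡ 9 mod 10) yet 29 ≡ 29 (mod 90), not 41.

Both directions fail.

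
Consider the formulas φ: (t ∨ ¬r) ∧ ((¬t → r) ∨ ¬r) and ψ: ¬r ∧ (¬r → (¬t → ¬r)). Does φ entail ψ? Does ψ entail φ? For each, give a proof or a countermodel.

(←) Assume the antecedent. If t is true, (t ∨ ¬r) ∧ ((¬t → r) ∨ ¬r) reduces to true regardless of the other variables. If t is false, the antecedent forces (t = F, r = F), and (t ∨ ¬r) ∧ ((¬t → r) ∨ ¬r) holds there. Either way (t ∨ ¬r) ∧ ((¬t → r) ∨ ¬r) holds.

(→) This fails. Under t = T, r = T, the left side is true but the right side is false.

The forward direction fails; the converse holds.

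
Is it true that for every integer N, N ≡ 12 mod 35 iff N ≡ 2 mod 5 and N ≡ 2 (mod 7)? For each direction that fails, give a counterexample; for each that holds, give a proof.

(→) This fails: N = 12 gives 12 ≡ 12 (mod 35) but 12 ≡ 5 (mod 7), so the conjunction on the right does not hold.

(←) This fails: N = 2 satisfies both congruences on the right (2 ≡ 2 mod 5 and 2 ≡ 2 mod 7) yet 2 ≡ 2 (mod 35), not 12.

Neither direction holds.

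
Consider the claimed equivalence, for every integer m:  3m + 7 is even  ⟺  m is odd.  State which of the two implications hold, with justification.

(⟹) Suppose 3m + 7 is even. Since 3 is odd, 3m and m have the same parity, so 3m + 7 ≡ m + 7 (mod 2). As 7 is odd, 3m + 7 is even exactly when m is odd. Thus m is odd.

(⟸) Conversely, suppose m is odd; write m = 2j + 1. Then 3m + 7 = 3·(2j + 1) + 7 = 2·3j + 10, which is even.

The biconditional holds.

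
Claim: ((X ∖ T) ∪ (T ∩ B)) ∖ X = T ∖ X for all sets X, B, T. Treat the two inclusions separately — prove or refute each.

Only the forward inclusion holds.

(⊆) Let x ∈ ((X ∖ T) ∪ (T ∩ B)) ∖ X. Then x ∈ B ∩ T and x ∉ X, from which x ∈ T ∖ X.

(⊇) This inclusion fails. Take X = ∅, B = ∅, T = {1}; then 1 ∈ T ∖ X but 1 ∉ ((X ∖ T) ∪ (T ∩ B)) ∖ X.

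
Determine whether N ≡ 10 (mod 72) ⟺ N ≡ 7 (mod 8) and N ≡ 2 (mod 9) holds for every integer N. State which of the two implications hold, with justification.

Neither implication holds.

(⟹) This fails: N = 10 gives 10 ≡ 10 (mod 72) but 10 ≡ 2 (mod 8), so the conjunction on the right does not hold.

(⟸) This fails: N = 47 satisfies both congruences on the right (47 ≡ 7 mod 8 and 47 ≡ 2 mod 9) yet 47 ≡ 47 (mod 72), not 10.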